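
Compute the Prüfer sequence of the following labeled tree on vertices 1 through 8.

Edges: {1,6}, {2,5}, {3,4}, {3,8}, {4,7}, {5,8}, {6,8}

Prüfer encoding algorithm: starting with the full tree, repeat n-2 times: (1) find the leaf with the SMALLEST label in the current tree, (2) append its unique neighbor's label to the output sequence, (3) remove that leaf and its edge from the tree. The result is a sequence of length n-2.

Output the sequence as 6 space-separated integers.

Answer: 6 5 8 8 4 3

Derivation:
Step 1: leaves = {1,2,7}. Remove smallest leaf 1, emit neighbor 6.
Step 2: leaves = {2,6,7}. Remove smallest leaf 2, emit neighbor 5.
Step 3: leaves = {5,6,7}. Remove smallest leaf 5, emit neighbor 8.
Step 4: leaves = {6,7}. Remove smallest leaf 6, emit neighbor 8.
Step 5: leaves = {7,8}. Remove smallest leaf 7, emit neighbor 4.
Step 6: leaves = {4,8}. Remove smallest leaf 4, emit neighbor 3.
Done: 2 vertices remain (3, 8). Sequence = [6 5 8 8 4 3]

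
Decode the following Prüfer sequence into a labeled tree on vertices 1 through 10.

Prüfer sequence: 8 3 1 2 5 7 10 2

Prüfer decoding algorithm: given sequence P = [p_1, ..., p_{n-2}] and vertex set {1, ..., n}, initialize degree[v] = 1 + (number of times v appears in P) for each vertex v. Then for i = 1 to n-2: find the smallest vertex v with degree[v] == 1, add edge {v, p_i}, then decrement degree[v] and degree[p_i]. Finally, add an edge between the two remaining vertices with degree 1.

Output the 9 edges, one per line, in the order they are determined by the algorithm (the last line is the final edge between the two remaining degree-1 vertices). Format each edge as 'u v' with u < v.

Initial degrees: {1:2, 2:3, 3:2, 4:1, 5:2, 6:1, 7:2, 8:2, 9:1, 10:2}
Step 1: smallest deg-1 vertex = 4, p_1 = 8. Add edge {4,8}. Now deg[4]=0, deg[8]=1.
Step 2: smallest deg-1 vertex = 6, p_2 = 3. Add edge {3,6}. Now deg[6]=0, deg[3]=1.
Step 3: smallest deg-1 vertex = 3, p_3 = 1. Add edge {1,3}. Now deg[3]=0, deg[1]=1.
Step 4: smallest deg-1 vertex = 1, p_4 = 2. Add edge {1,2}. Now deg[1]=0, deg[2]=2.
Step 5: smallest deg-1 vertex = 8, p_5 = 5. Add edge {5,8}. Now deg[8]=0, deg[5]=1.
Step 6: smallest deg-1 vertex = 5, p_6 = 7. Add edge {5,7}. Now deg[5]=0, deg[7]=1.
Step 7: smallest deg-1 vertex = 7, p_7 = 10. Add edge {7,10}. Now deg[7]=0, deg[10]=1.
Step 8: smallest deg-1 vertex = 9, p_8 = 2. Add edge {2,9}. Now deg[9]=0, deg[2]=1.
Final: two remaining deg-1 vertices are 2, 10. Add edge {2,10}.

Answer: 4 8
3 6
1 3
1 2
5 8
5 7
7 10
2 9
2 10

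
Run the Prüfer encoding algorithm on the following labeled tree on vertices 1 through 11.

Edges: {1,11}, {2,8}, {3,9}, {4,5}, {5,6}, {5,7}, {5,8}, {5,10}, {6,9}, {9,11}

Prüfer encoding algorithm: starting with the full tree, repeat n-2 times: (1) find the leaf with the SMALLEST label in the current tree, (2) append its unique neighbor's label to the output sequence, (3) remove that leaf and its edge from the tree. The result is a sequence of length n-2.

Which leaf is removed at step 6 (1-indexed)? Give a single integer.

Answer: 8

Derivation:
Step 1: current leaves = {1,2,3,4,7,10}. Remove leaf 1 (neighbor: 11).
Step 2: current leaves = {2,3,4,7,10,11}. Remove leaf 2 (neighbor: 8).
Step 3: current leaves = {3,4,7,8,10,11}. Remove leaf 3 (neighbor: 9).
Step 4: current leaves = {4,7,8,10,11}. Remove leaf 4 (neighbor: 5).
Step 5: current leaves = {7,8,10,11}. Remove leaf 7 (neighbor: 5).
Step 6: current leaves = {8,10,11}. Remove leaf 8 (neighbor: 5).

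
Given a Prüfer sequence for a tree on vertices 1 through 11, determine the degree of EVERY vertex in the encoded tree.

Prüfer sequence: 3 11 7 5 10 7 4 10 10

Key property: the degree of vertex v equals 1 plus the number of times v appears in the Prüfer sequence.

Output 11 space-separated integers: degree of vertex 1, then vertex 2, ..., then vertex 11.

Answer: 1 1 2 2 2 1 3 1 1 4 2

Derivation:
p_1 = 3: count[3] becomes 1
p_2 = 11: count[11] becomes 1
p_3 = 7: count[7] becomes 1
p_4 = 5: count[5] becomes 1
p_5 = 10: count[10] becomes 1
p_6 = 7: count[7] becomes 2
p_7 = 4: count[4] becomes 1
p_8 = 10: count[10] becomes 2
p_9 = 10: count[10] becomes 3
Degrees (1 + count): deg[1]=1+0=1, deg[2]=1+0=1, deg[3]=1+1=2, deg[4]=1+1=2, deg[5]=1+1=2, deg[6]=1+0=1, deg[7]=1+2=3, deg[8]=1+0=1, deg[9]=1+0=1, deg[10]=1+3=4, deg[11]=1+1=2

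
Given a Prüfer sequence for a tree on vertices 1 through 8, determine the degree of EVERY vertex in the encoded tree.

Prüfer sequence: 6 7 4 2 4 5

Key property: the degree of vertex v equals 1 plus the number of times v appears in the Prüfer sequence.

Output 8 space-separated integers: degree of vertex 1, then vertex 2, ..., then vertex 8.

p_1 = 6: count[6] becomes 1
p_2 = 7: count[7] becomes 1
p_3 = 4: count[4] becomes 1
p_4 = 2: count[2] becomes 1
p_5 = 4: count[4] becomes 2
p_6 = 5: count[5] becomes 1
Degrees (1 + count): deg[1]=1+0=1, deg[2]=1+1=2, deg[3]=1+0=1, deg[4]=1+2=3, deg[5]=1+1=2, deg[6]=1+1=2, deg[7]=1+1=2, deg[8]=1+0=1

Answer: 1 2 1 3 2 2 2 1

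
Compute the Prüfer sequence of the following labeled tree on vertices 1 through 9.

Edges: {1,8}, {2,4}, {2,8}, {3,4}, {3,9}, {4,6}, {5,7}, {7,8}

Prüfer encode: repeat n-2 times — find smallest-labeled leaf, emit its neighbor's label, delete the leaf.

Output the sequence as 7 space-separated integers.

Step 1: leaves = {1,5,6,9}. Remove smallest leaf 1, emit neighbor 8.
Step 2: leaves = {5,6,9}. Remove smallest leaf 5, emit neighbor 7.
Step 3: leaves = {6,7,9}. Remove smallest leaf 6, emit neighbor 4.
Step 4: leaves = {7,9}. Remove smallest leaf 7, emit neighbor 8.
Step 5: leaves = {8,9}. Remove smallest leaf 8, emit neighbor 2.
Step 6: leaves = {2,9}. Remove smallest leaf 2, emit neighbor 4.
Step 7: leaves = {4,9}. Remove smallest leaf 4, emit neighbor 3.
Done: 2 vertices remain (3, 9). Sequence = [8 7 4 8 2 4 3]

Answer: 8 7 4 8 2 4 3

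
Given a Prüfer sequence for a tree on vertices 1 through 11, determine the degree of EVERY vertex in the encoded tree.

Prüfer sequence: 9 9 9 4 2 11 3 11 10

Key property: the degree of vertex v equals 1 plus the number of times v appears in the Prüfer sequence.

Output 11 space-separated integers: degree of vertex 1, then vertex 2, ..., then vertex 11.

Answer: 1 2 2 2 1 1 1 1 4 2 3

Derivation:
p_1 = 9: count[9] becomes 1
p_2 = 9: count[9] becomes 2
p_3 = 9: count[9] becomes 3
p_4 = 4: count[4] becomes 1
p_5 = 2: count[2] becomes 1
p_6 = 11: count[11] becomes 1
p_7 = 3: count[3] becomes 1
p_8 = 11: count[11] becomes 2
p_9 = 10: count[10] becomes 1
Degrees (1 + count): deg[1]=1+0=1, deg[2]=1+1=2, deg[3]=1+1=2, deg[4]=1+1=2, deg[5]=1+0=1, deg[6]=1+0=1, deg[7]=1+0=1, deg[8]=1+0=1, deg[9]=1+3=4, deg[10]=1+1=2, deg[11]=1+2=3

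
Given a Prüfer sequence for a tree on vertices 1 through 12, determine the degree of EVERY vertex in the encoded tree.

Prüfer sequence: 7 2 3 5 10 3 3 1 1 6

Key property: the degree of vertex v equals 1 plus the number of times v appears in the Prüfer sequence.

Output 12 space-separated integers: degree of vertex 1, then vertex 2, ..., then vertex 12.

Answer: 3 2 4 1 2 2 2 1 1 2 1 1

Derivation:
p_1 = 7: count[7] becomes 1
p_2 = 2: count[2] becomes 1
p_3 = 3: count[3] becomes 1
p_4 = 5: count[5] becomes 1
p_5 = 10: count[10] becomes 1
p_6 = 3: count[3] becomes 2
p_7 = 3: count[3] becomes 3
p_8 = 1: count[1] becomes 1
p_9 = 1: count[1] becomes 2
p_10 = 6: count[6] becomes 1
Degrees (1 + count): deg[1]=1+2=3, deg[2]=1+1=2, deg[3]=1+3=4, deg[4]=1+0=1, deg[5]=1+1=2, deg[6]=1+1=2, deg[7]=1+1=2, deg[8]=1+0=1, deg[9]=1+0=1, deg[10]=1+1=2, deg[11]=1+0=1, deg[12]=1+0=1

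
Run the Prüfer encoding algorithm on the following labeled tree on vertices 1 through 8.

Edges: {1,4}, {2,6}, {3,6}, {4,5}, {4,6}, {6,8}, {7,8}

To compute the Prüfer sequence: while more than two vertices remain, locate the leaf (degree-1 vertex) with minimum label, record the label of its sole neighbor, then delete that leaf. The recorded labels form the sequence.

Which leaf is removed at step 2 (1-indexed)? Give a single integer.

Answer: 2

Derivation:
Step 1: current leaves = {1,2,3,5,7}. Remove leaf 1 (neighbor: 4).
Step 2: current leaves = {2,3,5,7}. Remove leaf 2 (neighbor: 6).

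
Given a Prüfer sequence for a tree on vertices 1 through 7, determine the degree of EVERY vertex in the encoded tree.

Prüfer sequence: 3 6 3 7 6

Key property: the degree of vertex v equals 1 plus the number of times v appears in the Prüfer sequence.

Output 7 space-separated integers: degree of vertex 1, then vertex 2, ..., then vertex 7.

p_1 = 3: count[3] becomes 1
p_2 = 6: count[6] becomes 1
p_3 = 3: count[3] becomes 2
p_4 = 7: count[7] becomes 1
p_5 = 6: count[6] becomes 2
Degrees (1 + count): deg[1]=1+0=1, deg[2]=1+0=1, deg[3]=1+2=3, deg[4]=1+0=1, deg[5]=1+0=1, deg[6]=1+2=3, deg[7]=1+1=2

Answer: 1 1 3 1 1 3 2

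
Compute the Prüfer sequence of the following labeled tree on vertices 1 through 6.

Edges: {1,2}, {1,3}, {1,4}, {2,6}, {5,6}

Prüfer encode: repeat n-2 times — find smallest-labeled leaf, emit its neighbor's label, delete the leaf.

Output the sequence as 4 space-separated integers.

Step 1: leaves = {3,4,5}. Remove smallest leaf 3, emit neighbor 1.
Step 2: leaves = {4,5}. Remove smallest leaf 4, emit neighbor 1.
Step 3: leaves = {1,5}. Remove smallest leaf 1, emit neighbor 2.
Step 4: leaves = {2,5}. Remove smallest leaf 2, emit neighbor 6.
Done: 2 vertices remain (5, 6). Sequence = [1 1 2 6]

Answer: 1 1 2 6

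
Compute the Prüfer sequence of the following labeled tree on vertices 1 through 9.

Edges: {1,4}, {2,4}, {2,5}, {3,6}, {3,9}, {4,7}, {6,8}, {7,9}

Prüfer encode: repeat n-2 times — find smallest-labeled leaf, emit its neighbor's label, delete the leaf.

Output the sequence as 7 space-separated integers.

Step 1: leaves = {1,5,8}. Remove smallest leaf 1, emit neighbor 4.
Step 2: leaves = {5,8}. Remove smallest leaf 5, emit neighbor 2.
Step 3: leaves = {2,8}. Remove smallest leaf 2, emit neighbor 4.
Step 4: leaves = {4,8}. Remove smallest leaf 4, emit neighbor 7.
Step 5: leaves = {7,8}. Remove smallest leaf 7, emit neighbor 9.
Step 6: leaves = {8,9}. Remove smallest leaf 8, emit neighbor 6.
Step 7: leaves = {6,9}. Remove smallest leaf 6, emit neighbor 3.
Done: 2 vertices remain (3, 9). Sequence = [4 2 4 7 9 6 3]

Answer: 4 2 4 7 9 6 3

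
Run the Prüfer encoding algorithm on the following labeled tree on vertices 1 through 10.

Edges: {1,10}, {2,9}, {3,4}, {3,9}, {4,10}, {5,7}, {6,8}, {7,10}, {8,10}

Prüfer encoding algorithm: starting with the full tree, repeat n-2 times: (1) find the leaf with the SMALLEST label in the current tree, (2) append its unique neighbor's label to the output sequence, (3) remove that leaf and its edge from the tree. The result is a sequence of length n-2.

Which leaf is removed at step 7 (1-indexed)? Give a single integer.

Answer: 9

Derivation:
Step 1: current leaves = {1,2,5,6}. Remove leaf 1 (neighbor: 10).
Step 2: current leaves = {2,5,6}. Remove leaf 2 (neighbor: 9).
Step 3: current leaves = {5,6,9}. Remove leaf 5 (neighbor: 7).
Step 4: current leaves = {6,7,9}. Remove leaf 6 (neighbor: 8).
Step 5: current leaves = {7,8,9}. Remove leaf 7 (neighbor: 10).
Step 6: current leaves = {8,9}. Remove leaf 8 (neighbor: 10).
Step 7: current leaves = {9,10}. Remove leaf 9 (neighbor: 3).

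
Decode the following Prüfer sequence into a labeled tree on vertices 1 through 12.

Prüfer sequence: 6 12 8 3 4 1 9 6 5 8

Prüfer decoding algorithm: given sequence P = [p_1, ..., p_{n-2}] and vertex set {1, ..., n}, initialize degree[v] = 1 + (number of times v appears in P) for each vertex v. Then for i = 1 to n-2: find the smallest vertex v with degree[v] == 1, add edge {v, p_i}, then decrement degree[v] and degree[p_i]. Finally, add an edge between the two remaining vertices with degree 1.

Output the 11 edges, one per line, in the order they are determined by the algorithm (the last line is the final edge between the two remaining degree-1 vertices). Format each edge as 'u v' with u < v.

Answer: 2 6
7 12
8 10
3 11
3 4
1 4
1 9
6 9
5 6
5 8
8 12

Derivation:
Initial degrees: {1:2, 2:1, 3:2, 4:2, 5:2, 6:3, 7:1, 8:3, 9:2, 10:1, 11:1, 12:2}
Step 1: smallest deg-1 vertex = 2, p_1 = 6. Add edge {2,6}. Now deg[2]=0, deg[6]=2.
Step 2: smallest deg-1 vertex = 7, p_2 = 12. Add edge {7,12}. Now deg[7]=0, deg[12]=1.
Step 3: smallest deg-1 vertex = 10, p_3 = 8. Add edge {8,10}. Now deg[10]=0, deg[8]=2.
Step 4: smallest deg-1 vertex = 11, p_4 = 3. Add edge {3,11}. Now deg[11]=0, deg[3]=1.
Step 5: smallest deg-1 vertex = 3, p_5 = 4. Add edge {3,4}. Now deg[3]=0, deg[4]=1.
Step 6: smallest deg-1 vertex = 4, p_6 = 1. Add edge {1,4}. Now deg[4]=0, deg[1]=1.
Step 7: smallest deg-1 vertex = 1, p_7 = 9. Add edge {1,9}. Now deg[1]=0, deg[9]=1.
Step 8: smallest deg-1 vertex = 9, p_8 = 6. Add edge {6,9}. Now deg[9]=0, deg[6]=1.
Step 9: smallest deg-1 vertex = 6, p_9 = 5. Add edge {5,6}. Now deg[6]=0, deg[5]=1.
Step 10: smallest deg-1 vertex = 5, p_10 = 8. Add edge {5,8}. Now deg[5]=0, deg[8]=1.
Final: two remaining deg-1 vertices are 8, 12. Add edge {8,12}.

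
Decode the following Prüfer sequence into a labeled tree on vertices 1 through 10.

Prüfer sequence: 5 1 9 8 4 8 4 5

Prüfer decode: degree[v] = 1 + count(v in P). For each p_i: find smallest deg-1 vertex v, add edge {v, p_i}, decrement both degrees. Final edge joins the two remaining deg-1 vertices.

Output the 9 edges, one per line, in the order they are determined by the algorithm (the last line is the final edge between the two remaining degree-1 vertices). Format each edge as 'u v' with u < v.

Initial degrees: {1:2, 2:1, 3:1, 4:3, 5:3, 6:1, 7:1, 8:3, 9:2, 10:1}
Step 1: smallest deg-1 vertex = 2, p_1 = 5. Add edge {2,5}. Now deg[2]=0, deg[5]=2.
Step 2: smallest deg-1 vertex = 3, p_2 = 1. Add edge {1,3}. Now deg[3]=0, deg[1]=1.
Step 3: smallest deg-1 vertex = 1, p_3 = 9. Add edge {1,9}. Now deg[1]=0, deg[9]=1.
Step 4: smallest deg-1 vertex = 6, p_4 = 8. Add edge {6,8}. Now deg[6]=0, deg[8]=2.
Step 5: smallest deg-1 vertex = 7, p_5 = 4. Add edge {4,7}. Now deg[7]=0, deg[4]=2.
Step 6: smallest deg-1 vertex = 9, p_6 = 8. Add edge {8,9}. Now deg[9]=0, deg[8]=1.
Step 7: smallest deg-1 vertex = 8, p_7 = 4. Add edge {4,8}. Now deg[8]=0, deg[4]=1.
Step 8: smallest deg-1 vertex = 4, p_8 = 5. Add edge {4,5}. Now deg[4]=0, deg[5]=1.
Final: two remaining deg-1 vertices are 5, 10. Add edge {5,10}.

Answer: 2 5
1 3
1 9
6 8
4 7
8 9
4 8
4 5
5 10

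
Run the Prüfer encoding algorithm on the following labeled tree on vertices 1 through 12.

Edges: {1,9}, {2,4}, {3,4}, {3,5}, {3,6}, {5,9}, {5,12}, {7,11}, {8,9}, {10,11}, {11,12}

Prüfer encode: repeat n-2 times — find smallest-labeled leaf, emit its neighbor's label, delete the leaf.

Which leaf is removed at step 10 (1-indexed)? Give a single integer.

Step 1: current leaves = {1,2,6,7,8,10}. Remove leaf 1 (neighbor: 9).
Step 2: current leaves = {2,6,7,8,10}. Remove leaf 2 (neighbor: 4).
Step 3: current leaves = {4,6,7,8,10}. Remove leaf 4 (neighbor: 3).
Step 4: current leaves = {6,7,8,10}. Remove leaf 6 (neighbor: 3).
Step 5: current leaves = {3,7,8,10}. Remove leaf 3 (neighbor: 5).
Step 6: current leaves = {7,8,10}. Remove leaf 7 (neighbor: 11).
Step 7: current leaves = {8,10}. Remove leaf 8 (neighbor: 9).
Step 8: current leaves = {9,10}. Remove leaf 9 (neighbor: 5).
Step 9: current leaves = {5,10}. Remove leaf 5 (neighbor: 12).
Step 10: current leaves = {10,12}. Remove leaf 10 (neighbor: 11).

Answer: 10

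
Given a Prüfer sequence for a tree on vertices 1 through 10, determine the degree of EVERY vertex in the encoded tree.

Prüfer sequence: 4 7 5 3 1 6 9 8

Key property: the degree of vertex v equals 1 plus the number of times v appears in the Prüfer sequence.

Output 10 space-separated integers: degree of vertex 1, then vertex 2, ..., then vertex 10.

p_1 = 4: count[4] becomes 1
p_2 = 7: count[7] becomes 1
p_3 = 5: count[5] becomes 1
p_4 = 3: count[3] becomes 1
p_5 = 1: count[1] becomes 1
p_6 = 6: count[6] becomes 1
p_7 = 9: count[9] becomes 1
p_8 = 8: count[8] becomes 1
Degrees (1 + count): deg[1]=1+1=2, deg[2]=1+0=1, deg[3]=1+1=2, deg[4]=1+1=2, deg[5]=1+1=2, deg[6]=1+1=2, deg[7]=1+1=2, deg[8]=1+1=2, deg[9]=1+1=2, deg[10]=1+0=1

Answer: 2 1 2 2 2 2 2 2 2 1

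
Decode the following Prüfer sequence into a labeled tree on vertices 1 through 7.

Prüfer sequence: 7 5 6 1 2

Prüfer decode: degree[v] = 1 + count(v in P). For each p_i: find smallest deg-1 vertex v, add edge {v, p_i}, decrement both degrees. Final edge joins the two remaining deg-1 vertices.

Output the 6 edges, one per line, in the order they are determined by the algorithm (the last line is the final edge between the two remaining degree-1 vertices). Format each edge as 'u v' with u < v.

Initial degrees: {1:2, 2:2, 3:1, 4:1, 5:2, 6:2, 7:2}
Step 1: smallest deg-1 vertex = 3, p_1 = 7. Add edge {3,7}. Now deg[3]=0, deg[7]=1.
Step 2: smallest deg-1 vertex = 4, p_2 = 5. Add edge {4,5}. Now deg[4]=0, deg[5]=1.
Step 3: smallest deg-1 vertex = 5, p_3 = 6. Add edge {5,6}. Now deg[5]=0, deg[6]=1.
Step 4: smallest deg-1 vertex = 6, p_4 = 1. Add edge {1,6}. Now deg[6]=0, deg[1]=1.
Step 5: smallest deg-1 vertex = 1, p_5 = 2. Add edge {1,2}. Now deg[1]=0, deg[2]=1.
Final: two remaining deg-1 vertices are 2, 7. Add edge {2,7}.

Answer: 3 7
4 5
5 6
1 6
1 2
2 7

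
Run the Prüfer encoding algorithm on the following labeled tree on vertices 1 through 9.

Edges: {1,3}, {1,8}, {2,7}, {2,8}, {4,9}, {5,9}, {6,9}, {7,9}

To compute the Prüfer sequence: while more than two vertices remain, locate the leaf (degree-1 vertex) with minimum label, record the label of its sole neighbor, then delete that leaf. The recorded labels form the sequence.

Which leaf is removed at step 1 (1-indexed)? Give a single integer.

Answer: 3

Derivation:
Step 1: current leaves = {3,4,5,6}. Remove leaf 3 (neighbor: 1).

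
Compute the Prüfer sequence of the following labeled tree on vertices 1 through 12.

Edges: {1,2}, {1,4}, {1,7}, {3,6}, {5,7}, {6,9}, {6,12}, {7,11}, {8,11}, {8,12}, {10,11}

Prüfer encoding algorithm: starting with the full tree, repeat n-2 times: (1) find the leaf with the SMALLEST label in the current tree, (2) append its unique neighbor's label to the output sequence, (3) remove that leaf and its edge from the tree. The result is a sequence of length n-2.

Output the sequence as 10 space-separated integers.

Answer: 1 6 1 7 7 11 6 12 11 8

Derivation:
Step 1: leaves = {2,3,4,5,9,10}. Remove smallest leaf 2, emit neighbor 1.
Step 2: leaves = {3,4,5,9,10}. Remove smallest leaf 3, emit neighbor 6.
Step 3: leaves = {4,5,9,10}. Remove smallest leaf 4, emit neighbor 1.
Step 4: leaves = {1,5,9,10}. Remove smallest leaf 1, emit neighbor 7.
Step 5: leaves = {5,9,10}. Remove smallest leaf 5, emit neighbor 7.
Step 6: leaves = {7,9,10}. Remove smallest leaf 7, emit neighbor 11.
Step 7: leaves = {9,10}. Remove smallest leaf 9, emit neighbor 6.
Step 8: leaves = {6,10}. Remove smallest leaf 6, emit neighbor 12.
Step 9: leaves = {10,12}. Remove smallest leaf 10, emit neighbor 11.
Step 10: leaves = {11,12}. Remove smallest leaf 11, emit neighbor 8.
Done: 2 vertices remain (8, 12). Sequence = [1 6 1 7 7 11 6 12 11 8]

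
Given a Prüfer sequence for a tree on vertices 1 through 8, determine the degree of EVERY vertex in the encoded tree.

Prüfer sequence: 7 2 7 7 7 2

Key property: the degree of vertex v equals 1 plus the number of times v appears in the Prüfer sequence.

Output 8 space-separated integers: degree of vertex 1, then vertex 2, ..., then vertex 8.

p_1 = 7: count[7] becomes 1
p_2 = 2: count[2] becomes 1
p_3 = 7: count[7] becomes 2
p_4 = 7: count[7] becomes 3
p_5 = 7: count[7] becomes 4
p_6 = 2: count[2] becomes 2
Degrees (1 + count): deg[1]=1+0=1, deg[2]=1+2=3, deg[3]=1+0=1, deg[4]=1+0=1, deg[5]=1+0=1, deg[6]=1+0=1, deg[7]=1+4=5, deg[8]=1+0=1

Answer: 1 3 1 1 1 1 5 1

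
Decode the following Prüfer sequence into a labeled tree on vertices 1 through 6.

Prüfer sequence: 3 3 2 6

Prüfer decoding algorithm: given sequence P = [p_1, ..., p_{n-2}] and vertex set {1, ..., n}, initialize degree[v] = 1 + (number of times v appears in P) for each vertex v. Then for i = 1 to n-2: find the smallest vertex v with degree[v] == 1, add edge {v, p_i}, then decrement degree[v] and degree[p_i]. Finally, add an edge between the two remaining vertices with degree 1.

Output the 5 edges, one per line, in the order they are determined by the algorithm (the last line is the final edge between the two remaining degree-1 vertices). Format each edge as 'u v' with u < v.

Initial degrees: {1:1, 2:2, 3:3, 4:1, 5:1, 6:2}
Step 1: smallest deg-1 vertex = 1, p_1 = 3. Add edge {1,3}. Now deg[1]=0, deg[3]=2.
Step 2: smallest deg-1 vertex = 4, p_2 = 3. Add edge {3,4}. Now deg[4]=0, deg[3]=1.
Step 3: smallest deg-1 vertex = 3, p_3 = 2. Add edge {2,3}. Now deg[3]=0, deg[2]=1.
Step 4: smallest deg-1 vertex = 2, p_4 = 6. Add edge {2,6}. Now deg[2]=0, deg[6]=1.
Final: two remaining deg-1 vertices are 5, 6. Add edge {5,6}.

Answer: 1 3
3 4
2 3
2 6
5 6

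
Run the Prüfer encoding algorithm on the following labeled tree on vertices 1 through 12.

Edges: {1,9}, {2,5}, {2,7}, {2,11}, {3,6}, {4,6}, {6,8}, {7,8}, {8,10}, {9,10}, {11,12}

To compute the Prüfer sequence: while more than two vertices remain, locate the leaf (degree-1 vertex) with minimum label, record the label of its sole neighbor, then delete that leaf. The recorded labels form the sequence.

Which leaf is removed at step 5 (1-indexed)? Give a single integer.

Step 1: current leaves = {1,3,4,5,12}. Remove leaf 1 (neighbor: 9).
Step 2: current leaves = {3,4,5,9,12}. Remove leaf 3 (neighbor: 6).
Step 3: current leaves = {4,5,9,12}. Remove leaf 4 (neighbor: 6).
Step 4: current leaves = {5,6,9,12}. Remove leaf 5 (neighbor: 2).
Step 5: current leaves = {6,9,12}. Remove leaf 6 (neighbor: 8).

Answer: 6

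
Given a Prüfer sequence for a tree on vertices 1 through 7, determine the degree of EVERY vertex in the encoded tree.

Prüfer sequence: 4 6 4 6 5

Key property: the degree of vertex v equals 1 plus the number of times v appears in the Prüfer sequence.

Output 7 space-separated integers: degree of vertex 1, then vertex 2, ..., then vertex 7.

Answer: 1 1 1 3 2 3 1

Derivation:
p_1 = 4: count[4] becomes 1
p_2 = 6: count[6] becomes 1
p_3 = 4: count[4] becomes 2
p_4 = 6: count[6] becomes 2
p_5 = 5: count[5] becomes 1
Degrees (1 + count): deg[1]=1+0=1, deg[2]=1+0=1, deg[3]=1+0=1, deg[4]=1+2=3, deg[5]=1+1=2, deg[6]=1+2=3, deg[7]=1+0=1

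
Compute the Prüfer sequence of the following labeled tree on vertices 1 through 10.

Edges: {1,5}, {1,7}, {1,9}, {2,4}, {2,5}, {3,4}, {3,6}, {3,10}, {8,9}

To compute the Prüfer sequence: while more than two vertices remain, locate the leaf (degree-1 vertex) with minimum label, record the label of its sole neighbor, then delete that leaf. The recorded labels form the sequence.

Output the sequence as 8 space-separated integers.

Answer: 3 1 9 1 5 2 4 3

Derivation:
Step 1: leaves = {6,7,8,10}. Remove smallest leaf 6, emit neighbor 3.
Step 2: leaves = {7,8,10}. Remove smallest leaf 7, emit neighbor 1.
Step 3: leaves = {8,10}. Remove smallest leaf 8, emit neighbor 9.
Step 4: leaves = {9,10}. Remove smallest leaf 9, emit neighbor 1.
Step 5: leaves = {1,10}. Remove smallest leaf 1, emit neighbor 5.
Step 6: leaves = {5,10}. Remove smallest leaf 5, emit neighbor 2.
Step 7: leaves = {2,10}. Remove smallest leaf 2, emit neighbor 4.
Step 8: leaves = {4,10}. Remove smallest leaf 4, emit neighbor 3.
Done: 2 vertices remain (3, 10). Sequence = [3 1 9 1 5 2 4 3]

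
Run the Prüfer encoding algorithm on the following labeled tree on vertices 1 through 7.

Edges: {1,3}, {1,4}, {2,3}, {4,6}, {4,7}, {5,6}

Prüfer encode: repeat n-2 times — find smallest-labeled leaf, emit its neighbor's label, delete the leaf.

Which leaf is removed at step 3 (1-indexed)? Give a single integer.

Answer: 1

Derivation:
Step 1: current leaves = {2,5,7}. Remove leaf 2 (neighbor: 3).
Step 2: current leaves = {3,5,7}. Remove leaf 3 (neighbor: 1).
Step 3: current leaves = {1,5,7}. Remove leaf 1 (neighbor: 4).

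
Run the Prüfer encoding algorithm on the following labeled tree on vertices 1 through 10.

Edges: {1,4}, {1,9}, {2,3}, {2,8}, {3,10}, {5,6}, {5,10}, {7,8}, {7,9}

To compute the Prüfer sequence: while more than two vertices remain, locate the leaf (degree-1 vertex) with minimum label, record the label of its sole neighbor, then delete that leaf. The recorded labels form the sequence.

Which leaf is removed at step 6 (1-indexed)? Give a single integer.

Step 1: current leaves = {4,6}. Remove leaf 4 (neighbor: 1).
Step 2: current leaves = {1,6}. Remove leaf 1 (neighbor: 9).
Step 3: current leaves = {6,9}. Remove leaf 6 (neighbor: 5).
Step 4: current leaves = {5,9}. Remove leaf 5 (neighbor: 10).
Step 5: current leaves = {9,10}. Remove leaf 9 (neighbor: 7).
Step 6: current leaves = {7,10}. Remove leaf 7 (neighbor: 8).

Answer: 7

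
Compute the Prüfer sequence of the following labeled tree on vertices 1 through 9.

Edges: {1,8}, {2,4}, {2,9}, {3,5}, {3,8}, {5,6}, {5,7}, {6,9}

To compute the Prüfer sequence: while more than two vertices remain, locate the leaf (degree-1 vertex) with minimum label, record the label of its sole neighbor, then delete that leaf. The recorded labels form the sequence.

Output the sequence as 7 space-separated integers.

Step 1: leaves = {1,4,7}. Remove smallest leaf 1, emit neighbor 8.
Step 2: leaves = {4,7,8}. Remove smallest leaf 4, emit neighbor 2.
Step 3: leaves = {2,7,8}. Remove smallest leaf 2, emit neighbor 9.
Step 4: leaves = {7,8,9}. Remove smallest leaf 7, emit neighbor 5.
Step 5: leaves = {8,9}. Remove smallest leaf 8, emit neighbor 3.
Step 6: leaves = {3,9}. Remove smallest leaf 3, emit neighbor 5.
Step 7: leaves = {5,9}. Remove smallest leaf 5, emit neighbor 6.
Done: 2 vertices remain (6, 9). Sequence = [8 2 9 5 3 5 6]

Answer: 8 2 9 5 3 5 6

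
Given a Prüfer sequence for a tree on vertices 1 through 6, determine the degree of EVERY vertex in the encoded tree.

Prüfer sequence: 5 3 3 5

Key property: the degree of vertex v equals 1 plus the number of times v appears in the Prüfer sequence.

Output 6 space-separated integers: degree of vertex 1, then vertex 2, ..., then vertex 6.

p_1 = 5: count[5] becomes 1
p_2 = 3: count[3] becomes 1
p_3 = 3: count[3] becomes 2
p_4 = 5: count[5] becomes 2
Degrees (1 + count): deg[1]=1+0=1, deg[2]=1+0=1, deg[3]=1+2=3, deg[4]=1+0=1, deg[5]=1+2=3, deg[6]=1+0=1

Answer: 1 1 3 1 3 1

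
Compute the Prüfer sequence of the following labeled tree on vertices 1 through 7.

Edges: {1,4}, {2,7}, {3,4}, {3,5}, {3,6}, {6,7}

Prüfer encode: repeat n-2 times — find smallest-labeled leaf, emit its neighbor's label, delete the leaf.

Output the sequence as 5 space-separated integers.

Step 1: leaves = {1,2,5}. Remove smallest leaf 1, emit neighbor 4.
Step 2: leaves = {2,4,5}. Remove smallest leaf 2, emit neighbor 7.
Step 3: leaves = {4,5,7}. Remove smallest leaf 4, emit neighbor 3.
Step 4: leaves = {5,7}. Remove smallest leaf 5, emit neighbor 3.
Step 5: leaves = {3,7}. Remove smallest leaf 3, emit neighbor 6.
Done: 2 vertices remain (6, 7). Sequence = [4 7 3 3 6]

Answer: 4 7 3 3 6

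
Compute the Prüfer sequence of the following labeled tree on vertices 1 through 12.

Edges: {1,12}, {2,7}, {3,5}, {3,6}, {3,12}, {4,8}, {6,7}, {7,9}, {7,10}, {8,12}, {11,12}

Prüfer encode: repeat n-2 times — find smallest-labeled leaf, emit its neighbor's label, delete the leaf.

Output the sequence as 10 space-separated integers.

Answer: 12 7 8 3 12 7 7 6 3 12

Derivation:
Step 1: leaves = {1,2,4,5,9,10,11}. Remove smallest leaf 1, emit neighbor 12.
Step 2: leaves = {2,4,5,9,10,11}. Remove smallest leaf 2, emit neighbor 7.
Step 3: leaves = {4,5,9,10,11}. Remove smallest leaf 4, emit neighbor 8.
Step 4: leaves = {5,8,9,10,11}. Remove smallest leaf 5, emit neighbor 3.
Step 5: leaves = {8,9,10,11}. Remove smallest leaf 8, emit neighbor 12.
Step 6: leaves = {9,10,11}. Remove smallest leaf 9, emit neighbor 7.
Step 7: leaves = {10,11}. Remove smallest leaf 10, emit neighbor 7.
Step 8: leaves = {7,11}. Remove smallest leaf 7, emit neighbor 6.
Step 9: leaves = {6,11}. Remove smallest leaf 6, emit neighbor 3.
Step 10: leaves = {3,11}. Remove smallest leaf 3, emit neighbor 12.
Done: 2 vertices remain (11, 12). Sequence = [12 7 8 3 12 7 7 6 3 12]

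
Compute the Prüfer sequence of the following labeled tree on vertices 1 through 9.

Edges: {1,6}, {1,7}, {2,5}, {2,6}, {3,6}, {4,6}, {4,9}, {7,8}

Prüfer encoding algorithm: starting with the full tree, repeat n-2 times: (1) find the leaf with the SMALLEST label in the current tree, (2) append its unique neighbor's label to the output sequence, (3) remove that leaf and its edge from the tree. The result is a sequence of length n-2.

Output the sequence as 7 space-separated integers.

Answer: 6 2 6 7 1 6 4

Derivation:
Step 1: leaves = {3,5,8,9}. Remove smallest leaf 3, emit neighbor 6.
Step 2: leaves = {5,8,9}. Remove smallest leaf 5, emit neighbor 2.
Step 3: leaves = {2,8,9}. Remove smallest leaf 2, emit neighbor 6.
Step 4: leaves = {8,9}. Remove smallest leaf 8, emit neighbor 7.
Step 5: leaves = {7,9}. Remove smallest leaf 7, emit neighbor 1.
Step 6: leaves = {1,9}. Remove smallest leaf 1, emit neighbor 6.
Step 7: leaves = {6,9}. Remove smallest leaf 6, emit neighbor 4.
Done: 2 vertices remain (4, 9). Sequence = [6 2 6 7 1 6 4]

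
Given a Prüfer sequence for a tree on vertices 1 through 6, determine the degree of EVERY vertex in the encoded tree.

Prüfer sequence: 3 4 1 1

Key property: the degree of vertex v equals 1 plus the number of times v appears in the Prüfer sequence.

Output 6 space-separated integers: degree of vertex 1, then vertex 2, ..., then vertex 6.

Answer: 3 1 2 2 1 1

Derivation:
p_1 = 3: count[3] becomes 1
p_2 = 4: count[4] becomes 1
p_3 = 1: count[1] becomes 1
p_4 = 1: count[1] becomes 2
Degrees (1 + count): deg[1]=1+2=3, deg[2]=1+0=1, deg[3]=1+1=2, deg[4]=1+1=2, deg[5]=1+0=1, deg[6]=1+0=1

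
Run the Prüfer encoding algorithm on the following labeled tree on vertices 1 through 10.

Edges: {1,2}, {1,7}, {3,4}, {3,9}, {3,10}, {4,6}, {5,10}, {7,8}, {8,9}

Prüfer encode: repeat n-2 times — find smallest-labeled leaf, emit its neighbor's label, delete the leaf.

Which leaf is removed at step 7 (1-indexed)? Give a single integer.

Step 1: current leaves = {2,5,6}. Remove leaf 2 (neighbor: 1).
Step 2: current leaves = {1,5,6}. Remove leaf 1 (neighbor: 7).
Step 3: current leaves = {5,6,7}. Remove leaf 5 (neighbor: 10).
Step 4: current leaves = {6,7,10}. Remove leaf 6 (neighbor: 4).
Step 5: current leaves = {4,7,10}. Remove leaf 4 (neighbor: 3).
Step 6: current leaves = {7,10}. Remove leaf 7 (neighbor: 8).
Step 7: current leaves = {8,10}. Remove leaf 8 (neighbor: 9).

Answer: 8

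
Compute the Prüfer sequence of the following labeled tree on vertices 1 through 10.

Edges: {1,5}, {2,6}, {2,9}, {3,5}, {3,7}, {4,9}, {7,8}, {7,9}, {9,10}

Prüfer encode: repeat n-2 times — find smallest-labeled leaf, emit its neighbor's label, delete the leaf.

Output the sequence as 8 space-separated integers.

Answer: 5 9 3 7 2 9 7 9

Derivation:
Step 1: leaves = {1,4,6,8,10}. Remove smallest leaf 1, emit neighbor 5.
Step 2: leaves = {4,5,6,8,10}. Remove smallest leaf 4, emit neighbor 9.
Step 3: leaves = {5,6,8,10}. Remove smallest leaf 5, emit neighbor 3.
Step 4: leaves = {3,6,8,10}. Remove smallest leaf 3, emit neighbor 7.
Step 5: leaves = {6,8,10}. Remove smallest leaf 6, emit neighbor 2.
Step 6: leaves = {2,8,10}. Remove smallest leaf 2, emit neighbor 9.
Step 7: leaves = {8,10}. Remove smallest leaf 8, emit neighbor 7.
Step 8: leaves = {7,10}. Remove smallest leaf 7, emit neighbor 9.
Done: 2 vertices remain (9, 10). Sequence = [5 9 3 7 2 9 7 9]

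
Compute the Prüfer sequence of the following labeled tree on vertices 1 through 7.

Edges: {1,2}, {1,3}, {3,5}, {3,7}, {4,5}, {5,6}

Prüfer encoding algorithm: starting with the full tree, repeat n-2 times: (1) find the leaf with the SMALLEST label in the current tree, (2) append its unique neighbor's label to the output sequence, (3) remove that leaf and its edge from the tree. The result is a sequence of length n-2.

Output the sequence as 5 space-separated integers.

Answer: 1 3 5 5 3

Derivation:
Step 1: leaves = {2,4,6,7}. Remove smallest leaf 2, emit neighbor 1.
Step 2: leaves = {1,4,6,7}. Remove smallest leaf 1, emit neighbor 3.
Step 3: leaves = {4,6,7}. Remove smallest leaf 4, emit neighbor 5.
Step 4: leaves = {6,7}. Remove smallest leaf 6, emit neighbor 5.
Step 5: leaves = {5,7}. Remove smallest leaf 5, emit neighbor 3.
Done: 2 vertices remain (3, 7). Sequence = [1 3 5 5 3]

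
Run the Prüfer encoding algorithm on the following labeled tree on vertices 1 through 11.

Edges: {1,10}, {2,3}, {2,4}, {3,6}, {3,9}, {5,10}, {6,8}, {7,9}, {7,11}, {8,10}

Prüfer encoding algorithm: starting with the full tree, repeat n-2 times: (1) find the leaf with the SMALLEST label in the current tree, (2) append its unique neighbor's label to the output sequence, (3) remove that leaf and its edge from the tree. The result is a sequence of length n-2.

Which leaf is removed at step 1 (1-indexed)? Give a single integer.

Step 1: current leaves = {1,4,5,11}. Remove leaf 1 (neighbor: 10).

Answer: 1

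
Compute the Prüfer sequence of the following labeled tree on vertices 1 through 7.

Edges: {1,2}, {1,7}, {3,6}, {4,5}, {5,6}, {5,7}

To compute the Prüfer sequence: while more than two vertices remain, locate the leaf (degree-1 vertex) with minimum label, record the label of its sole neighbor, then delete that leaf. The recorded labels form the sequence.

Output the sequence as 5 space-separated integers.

Step 1: leaves = {2,3,4}. Remove smallest leaf 2, emit neighbor 1.
Step 2: leaves = {1,3,4}. Remove smallest leaf 1, emit neighbor 7.
Step 3: leaves = {3,4,7}. Remove smallest leaf 3, emit neighbor 6.
Step 4: leaves = {4,6,7}. Remove smallest leaf 4, emit neighbor 5.
Step 5: leaves = {6,7}. Remove smallest leaf 6, emit neighbor 5.
Done: 2 vertices remain (5, 7). Sequence = [1 7 6 5 5]

Answer: 1 7 6 5 5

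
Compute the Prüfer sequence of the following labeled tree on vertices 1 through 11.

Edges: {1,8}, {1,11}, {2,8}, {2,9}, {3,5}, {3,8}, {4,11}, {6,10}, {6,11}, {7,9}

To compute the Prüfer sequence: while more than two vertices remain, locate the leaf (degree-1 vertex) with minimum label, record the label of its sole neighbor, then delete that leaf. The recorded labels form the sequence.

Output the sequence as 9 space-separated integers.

Step 1: leaves = {4,5,7,10}. Remove smallest leaf 4, emit neighbor 11.
Step 2: leaves = {5,7,10}. Remove smallest leaf 5, emit neighbor 3.
Step 3: leaves = {3,7,10}. Remove smallest leaf 3, emit neighbor 8.
Step 4: leaves = {7,10}. Remove smallest leaf 7, emit neighbor 9.
Step 5: leaves = {9,10}. Remove smallest leaf 9, emit neighbor 2.
Step 6: leaves = {2,10}. Remove smallest leaf 2, emit neighbor 8.
Step 7: leaves = {8,10}. Remove smallest leaf 8, emit neighbor 1.
Step 8: leaves = {1,10}. Remove smallest leaf 1, emit neighbor 11.
Step 9: leaves = {10,11}. Remove smallest leaf 10, emit neighbor 6.
Done: 2 vertices remain (6, 11). Sequence = [11 3 8 9 2 8 1 11 6]

Answer: 11 3 8 9 2 8 1 11 6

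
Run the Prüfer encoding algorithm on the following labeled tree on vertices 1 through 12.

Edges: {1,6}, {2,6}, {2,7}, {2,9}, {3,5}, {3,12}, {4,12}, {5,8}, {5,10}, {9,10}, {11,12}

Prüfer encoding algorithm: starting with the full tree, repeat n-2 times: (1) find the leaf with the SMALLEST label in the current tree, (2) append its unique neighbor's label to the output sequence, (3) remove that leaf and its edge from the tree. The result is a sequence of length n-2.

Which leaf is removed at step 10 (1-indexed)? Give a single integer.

Step 1: current leaves = {1,4,7,8,11}. Remove leaf 1 (neighbor: 6).
Step 2: current leaves = {4,6,7,8,11}. Remove leaf 4 (neighbor: 12).
Step 3: current leaves = {6,7,8,11}. Remove leaf 6 (neighbor: 2).
Step 4: current leaves = {7,8,11}. Remove leaf 7 (neighbor: 2).
Step 5: current leaves = {2,8,11}. Remove leaf 2 (neighbor: 9).
Step 6: current leaves = {8,9,11}. Remove leaf 8 (neighbor: 5).
Step 7: current leaves = {9,11}. Remove leaf 9 (neighbor: 10).
Step 8: current leaves = {10,11}. Remove leaf 10 (neighbor: 5).
Step 9: current leaves = {5,11}. Remove leaf 5 (neighbor: 3).
Step 10: current leaves = {3,11}. Remove leaf 3 (neighbor: 12).

Answer: 3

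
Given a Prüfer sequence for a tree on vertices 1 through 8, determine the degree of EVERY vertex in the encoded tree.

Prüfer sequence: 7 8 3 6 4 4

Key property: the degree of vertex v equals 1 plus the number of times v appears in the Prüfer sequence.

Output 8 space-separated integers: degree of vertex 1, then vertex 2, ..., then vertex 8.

Answer: 1 1 2 3 1 2 2 2

Derivation:
p_1 = 7: count[7] becomes 1
p_2 = 8: count[8] becomes 1
p_3 = 3: count[3] becomes 1
p_4 = 6: count[6] becomes 1
p_5 = 4: count[4] becomes 1
p_6 = 4: count[4] becomes 2
Degrees (1 + count): deg[1]=1+0=1, deg[2]=1+0=1, deg[3]=1+1=2, deg[4]=1+2=3, deg[5]=1+0=1, deg[6]=1+1=2, deg[7]=1+1=2, deg[8]=1+1=2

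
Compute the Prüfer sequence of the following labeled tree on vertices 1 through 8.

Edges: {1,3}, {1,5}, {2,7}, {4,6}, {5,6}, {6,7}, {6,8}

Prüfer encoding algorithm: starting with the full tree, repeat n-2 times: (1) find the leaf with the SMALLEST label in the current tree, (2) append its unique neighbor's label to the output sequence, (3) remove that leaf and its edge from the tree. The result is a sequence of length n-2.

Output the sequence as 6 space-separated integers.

Answer: 7 1 5 6 6 6

Derivation:
Step 1: leaves = {2,3,4,8}. Remove smallest leaf 2, emit neighbor 7.
Step 2: leaves = {3,4,7,8}. Remove smallest leaf 3, emit neighbor 1.
Step 3: leaves = {1,4,7,8}. Remove smallest leaf 1, emit neighbor 5.
Step 4: leaves = {4,5,7,8}. Remove smallest leaf 4, emit neighbor 6.
Step 5: leaves = {5,7,8}. Remove smallest leaf 5, emit neighbor 6.
Step 6: leaves = {7,8}. Remove smallest leaf 7, emit neighbor 6.
Done: 2 vertices remain (6, 8). Sequence = [7 1 5 6 6 6]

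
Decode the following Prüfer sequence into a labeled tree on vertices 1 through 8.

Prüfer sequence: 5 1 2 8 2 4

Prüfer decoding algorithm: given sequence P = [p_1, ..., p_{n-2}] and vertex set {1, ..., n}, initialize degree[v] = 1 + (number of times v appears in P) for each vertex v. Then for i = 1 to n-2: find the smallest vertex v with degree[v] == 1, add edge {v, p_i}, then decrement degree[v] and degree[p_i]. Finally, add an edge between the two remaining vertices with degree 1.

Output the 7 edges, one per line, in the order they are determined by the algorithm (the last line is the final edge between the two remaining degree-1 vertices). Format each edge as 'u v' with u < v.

Answer: 3 5
1 5
1 2
6 8
2 7
2 4
4 8

Derivation:
Initial degrees: {1:2, 2:3, 3:1, 4:2, 5:2, 6:1, 7:1, 8:2}
Step 1: smallest deg-1 vertex = 3, p_1 = 5. Add edge {3,5}. Now deg[3]=0, deg[5]=1.
Step 2: smallest deg-1 vertex = 5, p_2 = 1. Add edge {1,5}. Now deg[5]=0, deg[1]=1.
Step 3: smallest deg-1 vertex = 1, p_3 = 2. Add edge {1,2}. Now deg[1]=0, deg[2]=2.
Step 4: smallest deg-1 vertex = 6, p_4 = 8. Add edge {6,8}. Now deg[6]=0, deg[8]=1.
Step 5: smallest deg-1 vertex = 7, p_5 = 2. Add edge {2,7}. Now deg[7]=0, deg[2]=1.
Step 6: smallest deg-1 vertex = 2, p_6 = 4. Add edge {2,4}. Now deg[2]=0, deg[4]=1.
Final: two remaining deg-1 vertices are 4, 8. Add edge {4,8}.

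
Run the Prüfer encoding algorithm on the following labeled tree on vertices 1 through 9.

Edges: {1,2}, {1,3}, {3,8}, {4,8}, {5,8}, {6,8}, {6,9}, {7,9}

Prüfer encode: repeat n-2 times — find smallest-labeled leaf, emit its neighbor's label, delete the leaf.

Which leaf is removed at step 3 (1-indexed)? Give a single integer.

Answer: 3

Derivation:
Step 1: current leaves = {2,4,5,7}. Remove leaf 2 (neighbor: 1).
Step 2: current leaves = {1,4,5,7}. Remove leaf 1 (neighbor: 3).
Step 3: current leaves = {3,4,5,7}. Remove leaf 3 (neighbor: 8).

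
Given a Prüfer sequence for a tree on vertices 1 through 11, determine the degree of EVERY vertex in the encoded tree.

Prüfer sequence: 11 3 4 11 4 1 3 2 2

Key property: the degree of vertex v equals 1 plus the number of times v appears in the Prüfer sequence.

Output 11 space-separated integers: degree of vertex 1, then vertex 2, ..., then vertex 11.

p_1 = 11: count[11] becomes 1
p_2 = 3: count[3] becomes 1
p_3 = 4: count[4] becomes 1
p_4 = 11: count[11] becomes 2
p_5 = 4: count[4] becomes 2
p_6 = 1: count[1] becomes 1
p_7 = 3: count[3] becomes 2
p_8 = 2: count[2] becomes 1
p_9 = 2: count[2] becomes 2
Degrees (1 + count): deg[1]=1+1=2, deg[2]=1+2=3, deg[3]=1+2=3, deg[4]=1+2=3, deg[5]=1+0=1, deg[6]=1+0=1, deg[7]=1+0=1, deg[8]=1+0=1, deg[9]=1+0=1, deg[10]=1+0=1, deg[11]=1+2=3

Answer: 2 3 3 3 1 1 1 1 1 1 3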